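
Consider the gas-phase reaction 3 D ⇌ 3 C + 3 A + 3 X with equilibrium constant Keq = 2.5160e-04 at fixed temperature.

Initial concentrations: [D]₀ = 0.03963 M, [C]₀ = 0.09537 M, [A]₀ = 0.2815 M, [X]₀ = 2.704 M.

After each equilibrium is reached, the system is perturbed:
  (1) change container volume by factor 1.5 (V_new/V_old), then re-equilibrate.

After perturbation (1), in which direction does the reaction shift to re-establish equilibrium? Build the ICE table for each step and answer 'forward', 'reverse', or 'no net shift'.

Q₀ = 6.146 vs Keq = 2.5160e-04 ⇒ Q>K, reverse
Step 1:
                   D          C          A          X
  init       0.03963    0.09537     0.2815      2.704
  Δ          0.08091   -0.08091   -0.08091   -0.08091
  eq          0.1205    0.01446     0.2006      2.623
  solve Keq expr → x = -0.02697; check Q = 2.5160e-04
Then change container volume by factor 1.5 (V_new/V_old).
Step 2:
                   D          C          A          X
  init       0.08036   0.009641     0.1337      1.749
  Δ        -0.008507   0.008507   0.008507   0.008507
  eq         0.07185    0.01815     0.1422      1.757
  solve Keq expr → x = 0.002836; check Q = 2.5160e-04

Direction: forward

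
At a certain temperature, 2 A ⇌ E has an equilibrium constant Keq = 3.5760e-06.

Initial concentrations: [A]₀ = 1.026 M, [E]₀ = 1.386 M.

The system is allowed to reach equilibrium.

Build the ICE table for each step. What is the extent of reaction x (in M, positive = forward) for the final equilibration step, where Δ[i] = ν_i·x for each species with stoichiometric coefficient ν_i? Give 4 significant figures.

x = -1.386 M

Q₀ = 1.317 vs Keq = 3.5760e-06 ⇒ Q>K, reverse
Step 1:
                   A          E
  I            1.026      1.386
  C            2.772     -1.386
  E            3.798 5.1580e-05
  solve Keq expr → x = -1.386; check Q = 3.5760e-06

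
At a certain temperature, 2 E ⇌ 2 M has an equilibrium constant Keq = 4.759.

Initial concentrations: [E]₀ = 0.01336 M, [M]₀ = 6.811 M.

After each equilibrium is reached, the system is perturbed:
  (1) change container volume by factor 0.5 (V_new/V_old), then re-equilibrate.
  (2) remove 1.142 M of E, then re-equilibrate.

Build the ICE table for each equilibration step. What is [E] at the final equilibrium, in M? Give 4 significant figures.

[E]_eq = 3.931 M

Q₀ = 2.5990e+05 vs Keq = 4.759 ⇒ Q>K, reverse
Step 1:
                    E           M
  init        0.01336       6.811
  Δ             2.132      -2.132
  eq            2.145       4.679
  solve Keq expr → x = -1.066; check Q = 4.759
Then change container volume by factor 0.5 (V_new/V_old).
Step 2:
                    E           M
  init           4.29       9.359
  Δ                 0           0
  eq             4.29       9.359
  solve Keq expr → x = 0; check Q = 4.759
Then remove 1.142 M of E.
Step 3:
                    E           M
  init          3.148       9.359
  Δ            0.7831     -0.7831
  eq            3.931       8.576
  solve Keq expr → x = -0.3915; check Q = 4.759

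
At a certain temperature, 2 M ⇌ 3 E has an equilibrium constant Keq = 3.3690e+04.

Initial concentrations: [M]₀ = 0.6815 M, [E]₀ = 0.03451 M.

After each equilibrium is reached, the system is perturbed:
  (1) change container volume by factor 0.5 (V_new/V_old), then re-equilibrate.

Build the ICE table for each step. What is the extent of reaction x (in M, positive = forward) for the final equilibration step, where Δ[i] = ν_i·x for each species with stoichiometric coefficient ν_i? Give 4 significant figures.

Q₀ = 8.8492e-05 vs Keq = 3.3690e+04 ⇒ Q<K, forward
Step 1:
                   M          E
  I           0.6815    0.03451
  C          -0.6757      1.013
  E         0.005845      1.048
  solve Keq expr → x = 0.3378; check Q = 3.3690e+04
Then change container volume by factor 0.5 (V_new/V_old).
Step 2:
                   M          E
  I          0.01169      2.096
  C         0.004758  -0.007137
  E          0.01645      2.089
  solve Keq expr → x = -0.002379; check Q = 3.3690e+04

x = -0.002379 M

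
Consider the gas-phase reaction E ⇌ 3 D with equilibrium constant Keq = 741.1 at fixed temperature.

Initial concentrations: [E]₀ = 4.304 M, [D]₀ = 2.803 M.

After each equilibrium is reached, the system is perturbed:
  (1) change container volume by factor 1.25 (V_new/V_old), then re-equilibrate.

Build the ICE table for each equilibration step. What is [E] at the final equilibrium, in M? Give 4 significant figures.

Q₀ = 5.117 vs Keq = 741.1 ⇒ Q<K, forward
Step 1:
                   E          D
  I            4.304      2.803
  C            -2.64       7.92
  E            1.664      10.72
  solve Keq expr → x = 2.64; check Q = 741.1
Then change container volume by factor 1.25 (V_new/V_old).
Step 2:
                   E          D
  I            1.331      8.579
  C           -0.243     0.7291
  E            1.088      9.308
  solve Keq expr → x = 0.243; check Q = 741.1

[E]_eq = 1.088 M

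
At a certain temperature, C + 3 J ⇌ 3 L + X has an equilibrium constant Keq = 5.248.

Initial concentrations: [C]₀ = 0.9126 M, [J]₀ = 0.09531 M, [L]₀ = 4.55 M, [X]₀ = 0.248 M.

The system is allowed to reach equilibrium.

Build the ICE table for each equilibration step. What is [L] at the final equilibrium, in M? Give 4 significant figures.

Q₀ = 2.9566e+04 vs Keq = 5.248 ⇒ Q>K, reverse
Step 1:
                  C         J         L         X
  I          0.9126   0.09531      4.55     0.248
  C          0.2104    0.6313   -0.6313   -0.2104
  E           1.123    0.7266     3.919   0.03757
  solve Keq expr → x = -0.2104; check Q = 5.248

[L]_eq = 3.919 M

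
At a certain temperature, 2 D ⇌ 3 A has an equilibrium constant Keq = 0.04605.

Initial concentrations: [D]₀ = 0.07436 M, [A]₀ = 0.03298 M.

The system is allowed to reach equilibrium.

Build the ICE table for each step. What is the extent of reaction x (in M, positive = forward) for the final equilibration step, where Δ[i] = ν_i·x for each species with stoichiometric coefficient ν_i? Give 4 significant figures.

Q₀ = 0.006487 vs Keq = 0.04605 ⇒ Q<K, forward
Step 1:
                   D          A
  I          0.07436    0.03298
  C         -0.01456    0.02183
  E           0.0598    0.05481
  solve Keq expr → x = 0.007278; check Q = 0.04605

x = 0.007278 M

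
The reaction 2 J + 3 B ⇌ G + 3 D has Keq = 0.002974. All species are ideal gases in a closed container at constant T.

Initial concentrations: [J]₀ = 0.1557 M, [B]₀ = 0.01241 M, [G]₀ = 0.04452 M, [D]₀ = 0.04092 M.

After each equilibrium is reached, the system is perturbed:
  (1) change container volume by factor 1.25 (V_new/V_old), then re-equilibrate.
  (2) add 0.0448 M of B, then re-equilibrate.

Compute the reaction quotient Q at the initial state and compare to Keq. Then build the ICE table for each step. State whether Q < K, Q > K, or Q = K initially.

Q₀ = 65.84; Q > K (proceeds reverse)

Q₀ = 65.84 vs Keq = 0.002974 ⇒ Q>K, reverse
Step 1:
                    J           B           G           D
  Initial      0.1557     0.01241     0.04452     0.04092
  Change      0.02286     0.03429    -0.01143    -0.03429
  Equil        0.1786      0.0467     0.03309    0.006633
  solve Keq expr → x = -0.01143; check Q = 0.002974
Then change container volume by factor 1.25 (V_new/V_old).
Step 2:
                    J           B           G           D
  Initial      0.1428     0.03736     0.02647    0.005306
  Change   2.1705e-04  3.2558e-04 -1.0853e-04 -3.2558e-04
  Equil        0.1431     0.03768     0.02636    0.004981
  solve Keq expr → x = -1.0853e-04; check Q = 0.002974
Then add 0.0448 M of B.
Step 3:
                    J           B           G           D
  Initial      0.1431     0.08248     0.02636    0.004981
  Change    -0.003276   -0.004914    0.001638    0.004914
  Equil        0.1398     0.07757       0.028    0.009894
  solve Keq expr → x = 0.001638; check Q = 0.002974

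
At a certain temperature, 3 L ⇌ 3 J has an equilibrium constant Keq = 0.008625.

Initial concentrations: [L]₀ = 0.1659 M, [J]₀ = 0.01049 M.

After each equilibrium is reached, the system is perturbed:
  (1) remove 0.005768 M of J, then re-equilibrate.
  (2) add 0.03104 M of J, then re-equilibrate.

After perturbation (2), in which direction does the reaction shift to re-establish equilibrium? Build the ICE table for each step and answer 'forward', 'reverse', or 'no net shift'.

Q₀ = 2.5281e-04 vs Keq = 0.008625 ⇒ Q<K, forward
Step 1:
                  L         J
  init       0.1659   0.01049
  Δ        -0.01953   0.01953
  eq         0.1464   0.03002
  solve Keq expr → x = 0.006509; check Q = 0.008625
Then remove 0.005768 M of J.
Step 2:
                  L         J
  init       0.1464   0.02425
  Δ       -0.004786  0.004786
  eq         0.1416   0.02904
  solve Keq expr → x = 0.001595; check Q = 0.008625
Then add 0.03104 M of J.
Step 3:
                  L         J
  init       0.1416   0.06008
  Δ         0.02576  -0.02576
  eq         0.1673   0.03432
  solve Keq expr → x = -0.008586; check Q = 0.008625

Direction: reverse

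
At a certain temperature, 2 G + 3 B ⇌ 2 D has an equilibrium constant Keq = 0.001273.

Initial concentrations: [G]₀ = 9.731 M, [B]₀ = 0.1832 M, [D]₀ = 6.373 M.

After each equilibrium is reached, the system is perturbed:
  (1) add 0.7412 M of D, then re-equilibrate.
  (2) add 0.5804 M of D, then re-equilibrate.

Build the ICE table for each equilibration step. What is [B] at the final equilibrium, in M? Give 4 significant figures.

Q₀ = 69.76 vs Keq = 0.001273 ⇒ Q>K, reverse
Step 1:
                  G         B         D
  init        9.731    0.1832     6.373
  Δ           2.643     3.965    -2.643
  eq          12.37     4.148      3.73
  solve Keq expr → x = -1.322; check Q = 0.001273
Then add 0.7412 M of D.
Step 2:
                  G         B         D
  init        12.37     4.148     4.471
  Δ           0.218     0.327    -0.218
  eq          12.59     4.475     4.253
  solve Keq expr → x = -0.109; check Q = 0.001273
Then add 0.5804 M of D.
Step 3:
                  G         B         D
  init        12.59     4.475     4.833
  Δ          0.1643    0.2464   -0.1643
  eq          12.76     4.721     4.669
  solve Keq expr → x = -0.08213; check Q = 0.001273

[B]_eq = 4.721 M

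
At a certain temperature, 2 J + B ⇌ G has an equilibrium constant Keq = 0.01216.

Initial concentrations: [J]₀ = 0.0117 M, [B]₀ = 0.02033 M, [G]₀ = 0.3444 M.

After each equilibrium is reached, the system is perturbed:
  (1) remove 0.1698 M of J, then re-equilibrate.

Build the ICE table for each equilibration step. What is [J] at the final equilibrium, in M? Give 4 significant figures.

Q₀ = 1.2375e+05 vs Keq = 0.01216 ⇒ Q>K, reverse
Step 1:
                  J         B         G
  I          0.0117   0.02033    0.3444
  C          0.6845    0.3423   -0.3423
  E          0.6962    0.3626  0.002137
  solve Keq expr → x = -0.3423; check Q = 0.01216
Then remove 0.1698 M of J.
Step 2:
                  J         B         G
  I          0.5264    0.3626  0.002137
  C        0.001808 9.0389e-04 -9.0389e-04
  E          0.5282    0.3635  0.001233
  solve Keq expr → x = -9.0389e-04; check Q = 0.01216

[J]_eq = 0.5282 M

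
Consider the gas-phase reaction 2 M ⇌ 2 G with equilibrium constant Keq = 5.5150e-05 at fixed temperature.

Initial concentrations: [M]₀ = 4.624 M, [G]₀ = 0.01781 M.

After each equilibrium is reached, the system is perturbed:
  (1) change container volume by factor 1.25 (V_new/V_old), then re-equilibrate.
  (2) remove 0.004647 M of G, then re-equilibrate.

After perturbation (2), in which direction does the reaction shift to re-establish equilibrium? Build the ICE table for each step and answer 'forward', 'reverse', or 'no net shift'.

Direction: forward

Q₀ = 1.4835e-05 vs Keq = 5.5150e-05 ⇒ Q<K, forward
Step 1:
                  M         G
  init        4.624   0.01781
  Δ        -0.01641   0.01641
  eq          4.608   0.03422
  solve Keq expr → x = 0.008204; check Q = 5.5150e-05
Then change container volume by factor 1.25 (V_new/V_old).
Step 2:
                  M         G
  init        3.686   0.02737
  Δ               0         0
  eq          3.686   0.02737
  solve Keq expr → x = 0; check Q = 5.5150e-05
Then remove 0.004647 M of G.
Step 3:
                  M         G
  init        3.686   0.02273
  Δ       -0.004613  0.004613
  eq          3.681   0.02734
  solve Keq expr → x = 0.002306; check Q = 5.5150e-05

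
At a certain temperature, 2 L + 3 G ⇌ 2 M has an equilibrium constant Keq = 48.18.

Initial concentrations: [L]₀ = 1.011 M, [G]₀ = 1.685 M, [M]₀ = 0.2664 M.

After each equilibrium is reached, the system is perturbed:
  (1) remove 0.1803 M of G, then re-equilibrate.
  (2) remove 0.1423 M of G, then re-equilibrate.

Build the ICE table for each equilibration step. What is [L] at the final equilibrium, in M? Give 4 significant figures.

[L]_eq = 0.4069 M

Q₀ = 0.01451 vs Keq = 48.18 ⇒ Q<K, forward
Step 1:
                    L           G           M
  Initial       1.011       1.685      0.2664
  Change      -0.7154      -1.073      0.7154
  Equil        0.2956      0.6118      0.9818
  solve Keq expr → x = 0.3577; check Q = 48.18
Then remove 0.1803 M of G.
Step 2:
                    L           G           M
  Initial      0.2956      0.4315      0.9818
  Change      0.05898     0.08848    -0.05898
  Equil        0.3545        0.52      0.9229
  solve Keq expr → x = -0.02949; check Q = 48.18
Then remove 0.1423 M of G.
Step 3:
                    L           G           M
  Initial      0.3545      0.3777      0.9229
  Change      0.05237     0.07855    -0.05237
  Equil        0.4069      0.4563      0.8705
  solve Keq expr → x = -0.02618; check Q = 48.18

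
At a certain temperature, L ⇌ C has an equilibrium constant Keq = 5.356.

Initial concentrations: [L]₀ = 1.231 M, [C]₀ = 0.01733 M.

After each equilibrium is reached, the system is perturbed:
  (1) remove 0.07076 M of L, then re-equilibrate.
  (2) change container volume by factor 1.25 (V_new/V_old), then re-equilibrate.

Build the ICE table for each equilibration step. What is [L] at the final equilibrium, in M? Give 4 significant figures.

[L]_eq = 0.1482 M

Q₀ = 0.01408 vs Keq = 5.356 ⇒ Q<K, forward
Step 1:
                  L         C
  Initial     1.231   0.01733
  Change     -1.035     1.035
  Equil      0.1964     1.052
  solve Keq expr → x = 1.035; check Q = 5.356
Then remove 0.07076 M of L.
Step 2:
                  L         C
  Initial    0.1256     1.052
  Change    0.05963  -0.05963
  Equil      0.1853    0.9923
  solve Keq expr → x = -0.05963; check Q = 5.356
Then change container volume by factor 1.25 (V_new/V_old).
Step 3:
                  L         C
  Initial    0.1482    0.7938
  Change          0         0
  Equil      0.1482    0.7938
  solve Keq expr → x = 0; check Q = 5.356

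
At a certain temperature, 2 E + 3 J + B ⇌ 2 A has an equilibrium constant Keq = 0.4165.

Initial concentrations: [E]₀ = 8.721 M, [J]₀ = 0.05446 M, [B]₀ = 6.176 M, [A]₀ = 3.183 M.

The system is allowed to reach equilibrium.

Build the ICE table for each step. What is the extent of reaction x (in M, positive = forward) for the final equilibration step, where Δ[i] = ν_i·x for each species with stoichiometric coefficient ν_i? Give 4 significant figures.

x = -0.09853 M

Q₀ = 133.5 vs Keq = 0.4165 ⇒ Q>K, reverse
Step 1:
                   E          J          B          A
  Initial      8.721    0.05446      6.176      3.183
  Change      0.1971     0.2956    0.09853    -0.1971
  Equil        8.918     0.3501      6.275      2.986
  solve Keq expr → x = -0.09853; check Q = 0.4165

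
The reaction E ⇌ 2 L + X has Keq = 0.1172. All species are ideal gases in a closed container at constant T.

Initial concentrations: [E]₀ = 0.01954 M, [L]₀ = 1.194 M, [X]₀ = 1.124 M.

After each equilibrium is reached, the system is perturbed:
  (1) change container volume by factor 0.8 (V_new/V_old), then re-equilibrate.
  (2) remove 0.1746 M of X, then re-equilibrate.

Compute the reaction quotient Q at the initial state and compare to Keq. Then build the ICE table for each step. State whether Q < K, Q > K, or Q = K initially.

Q₀ = 82.01; Q > K (proceeds reverse)

Q₀ = 82.01 vs Keq = 0.1172 ⇒ Q>K, reverse
Step 1:
                   E          L          X
  Initial    0.01954      1.194      1.124
  Change      0.4533    -0.9066    -0.4533
  Equil       0.4728     0.2874     0.6707
  solve Keq expr → x = -0.4533; check Q = 0.1172
Then change container volume by factor 0.8 (V_new/V_old).
Step 2:
                   E          L          X
  Initial      0.591     0.3593     0.8384
  Change     0.02969   -0.05937   -0.02969
  Equil       0.6207     0.2999     0.8087
  solve Keq expr → x = -0.02969; check Q = 0.1172
Then remove 0.1746 M of X.
Step 3:
                   E          L          X
  Initial     0.6207     0.2999     0.6341
  Change    -0.01531    0.03062    0.01531
  Equil       0.6054     0.3305     0.6494
  solve Keq expr → x = 0.01531; check Q = 0.1172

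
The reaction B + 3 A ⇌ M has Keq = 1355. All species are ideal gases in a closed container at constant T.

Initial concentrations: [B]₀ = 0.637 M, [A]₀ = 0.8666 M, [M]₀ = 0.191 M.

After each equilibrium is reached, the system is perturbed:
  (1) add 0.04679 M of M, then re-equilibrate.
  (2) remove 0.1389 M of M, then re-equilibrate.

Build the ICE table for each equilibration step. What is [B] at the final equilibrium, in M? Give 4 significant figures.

Q₀ = 0.4607 vs Keq = 1355 ⇒ Q<K, forward
Step 1:
                  B         A         M
  I           0.637    0.8666     0.191
  C          -0.257   -0.7711     0.257
  E            0.38   0.09547     0.448
  solve Keq expr → x = 0.257; check Q = 1355
Then add 0.04679 M of M.
Step 2:
                  B         A         M
  I            0.38   0.09547    0.4948
  C        0.001019  0.003058 -0.001019
  E           0.381   0.09853    0.4938
  solve Keq expr → x = -0.001019; check Q = 1355
Then remove 0.1389 M of M.
Step 3:
                  B         A         M
  I           0.381   0.09853    0.3549
  C        -0.00325  -0.00975   0.00325
  E          0.3777   0.08878    0.3582
  solve Keq expr → x = 0.00325; check Q = 1355

[B]_eq = 0.3777 M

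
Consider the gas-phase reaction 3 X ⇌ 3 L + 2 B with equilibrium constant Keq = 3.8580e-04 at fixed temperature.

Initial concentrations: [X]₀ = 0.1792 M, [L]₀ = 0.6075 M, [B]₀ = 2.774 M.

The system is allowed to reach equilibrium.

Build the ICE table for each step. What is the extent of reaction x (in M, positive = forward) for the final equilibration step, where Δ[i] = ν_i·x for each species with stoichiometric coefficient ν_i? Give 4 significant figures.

Q₀ = 299.8 vs Keq = 3.8580e-04 ⇒ Q>K, reverse
Step 1:
                    X           L           B
  init         0.1792      0.6075       2.774
  Δ            0.5767     -0.5767     -0.3845
  eq           0.7559     0.03079        2.39
  solve Keq expr → x = -0.1922; check Q = 3.8580e-04

x = -0.1922 M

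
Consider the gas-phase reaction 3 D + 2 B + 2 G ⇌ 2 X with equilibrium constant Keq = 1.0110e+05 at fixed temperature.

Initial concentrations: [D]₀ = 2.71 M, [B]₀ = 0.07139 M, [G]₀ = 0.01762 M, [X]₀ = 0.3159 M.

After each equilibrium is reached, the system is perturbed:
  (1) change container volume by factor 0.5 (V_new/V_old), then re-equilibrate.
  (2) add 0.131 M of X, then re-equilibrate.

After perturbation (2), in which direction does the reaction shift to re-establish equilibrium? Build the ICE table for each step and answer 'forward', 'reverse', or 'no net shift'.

Q₀ = 3169 vs Keq = 1.0110e+05 ⇒ Q<K, forward
Step 1:
                   D          B          G          X
  I             2.71    0.07139    0.01762     0.3159
  C         -0.02034   -0.01356   -0.01356    0.01356
  E             2.69    0.05783   0.004062     0.3295
  solve Keq expr → x = 0.006779; check Q = 1.0110e+05
Then change container volume by factor 0.5 (V_new/V_old).
Step 2:
                   D          B          G          X
  I            5.379     0.1157   0.008123     0.6589
  C        -0.009872  -0.006581  -0.006581   0.006581
  E            5.369     0.1091   0.001542     0.6655
  solve Keq expr → x = 0.003291; check Q = 1.0110e+05
Then add 0.131 M of X.
Step 3:
                   D          B          G          X
  I            5.369     0.1091   0.001542     0.7965
  C       4.4643e-04 2.9762e-04 2.9762e-04 -2.9762e-04
  E             5.37     0.1094    0.00184     0.7962
  solve Keq expr → x = -1.4881e-04; check Q = 1.0110e+05

Direction: reverse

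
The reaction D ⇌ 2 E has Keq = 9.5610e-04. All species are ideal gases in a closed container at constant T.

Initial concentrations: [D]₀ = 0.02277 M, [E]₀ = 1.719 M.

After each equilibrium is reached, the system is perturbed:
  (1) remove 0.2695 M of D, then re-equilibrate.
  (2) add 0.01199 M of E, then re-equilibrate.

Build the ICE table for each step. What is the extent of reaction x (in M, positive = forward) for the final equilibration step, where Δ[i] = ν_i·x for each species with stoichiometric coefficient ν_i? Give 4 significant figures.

x = -0.005936 M

Q₀ = 129.8 vs Keq = 9.5610e-04 ⇒ Q>K, reverse
Step 1:
                    D           E
  init        0.02277       1.719
  Δ            0.8451       -1.69
  eq           0.8679     0.02881
  solve Keq expr → x = -0.8451; check Q = 9.5610e-04
Then remove 0.2695 M of D.
Step 2:
                    D           E
  init         0.5984     0.02881
  Δ          0.002419   -0.004839
  eq           0.6008     0.02397
  solve Keq expr → x = -0.002419; check Q = 9.5610e-04
Then add 0.01199 M of E.
Step 3:
                    D           E
  init         0.6008     0.03596
  Δ          0.005936    -0.01187
  eq           0.6067     0.02409
  solve Keq expr → x = -0.005936; check Q = 9.5610e-04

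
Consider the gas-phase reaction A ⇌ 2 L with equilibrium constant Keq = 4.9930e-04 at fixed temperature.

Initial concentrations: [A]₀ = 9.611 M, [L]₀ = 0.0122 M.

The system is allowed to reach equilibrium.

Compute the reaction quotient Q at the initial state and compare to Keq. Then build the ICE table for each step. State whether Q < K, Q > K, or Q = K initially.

Q₀ = 1.5486e-05 vs Keq = 4.9930e-04 ⇒ Q<K, forward
Step 1:
                   A          L
  Initial      9.611     0.0122
  Change    -0.02849    0.05697
  Equil        9.583    0.06917
  solve Keq expr → x = 0.02849; check Q = 4.9930e-04

Q₀ = 1.5486e-05; Q < K (proceeds forward)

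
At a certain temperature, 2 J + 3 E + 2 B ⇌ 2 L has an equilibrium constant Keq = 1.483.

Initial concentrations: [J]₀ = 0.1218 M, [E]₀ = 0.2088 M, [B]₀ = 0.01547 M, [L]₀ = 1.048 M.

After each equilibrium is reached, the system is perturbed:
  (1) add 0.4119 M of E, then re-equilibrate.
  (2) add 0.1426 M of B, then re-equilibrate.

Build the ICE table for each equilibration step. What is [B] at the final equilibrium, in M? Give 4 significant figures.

Q₀ = 3.3983e+07 vs Keq = 1.483 ⇒ Q>K, reverse
Step 1:
                  J         E         B         L
  init       0.1218    0.2088   0.01547     1.048
  Δ          0.5532    0.8298    0.5532   -0.5532
  eq          0.675     1.039    0.5687    0.4948
  solve Keq expr → x = -0.2766; check Q = 1.483
Then add 0.4119 M of E.
Step 2:
                  J         E         B         L
  init        0.675     1.451    0.5687    0.4948
  Δ        -0.07214   -0.1082  -0.07214   0.07214
  eq         0.6029     1.342    0.4965    0.5669
  solve Keq expr → x = 0.03607; check Q = 1.483
Then add 0.1426 M of B.
Step 3:
                  J         E         B         L
  init       0.6029     1.342    0.6391    0.5669
  Δ        -0.03743  -0.05614  -0.03743   0.03743
  eq         0.5654     1.286    0.6017    0.6044
  solve Keq expr → x = 0.01871; check Q = 1.483

[B]_eq = 0.6017 M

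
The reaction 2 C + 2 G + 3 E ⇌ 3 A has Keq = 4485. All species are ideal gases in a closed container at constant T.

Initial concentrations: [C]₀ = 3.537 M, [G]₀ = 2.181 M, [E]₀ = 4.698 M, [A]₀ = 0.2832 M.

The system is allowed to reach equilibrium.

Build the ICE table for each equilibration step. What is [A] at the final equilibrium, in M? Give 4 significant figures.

Q₀ = 3.6809e-06 vs Keq = 4485 ⇒ Q<K, forward
Step 1:
                   C          G          E          A
  init         3.537      2.181      4.698     0.2832
  Δ           -2.142     -2.142     -3.213      3.213
  eq           1.395     0.0387      1.485      3.497
  solve Keq expr → x = 1.071; check Q = 4485

[A]_eq = 3.497 M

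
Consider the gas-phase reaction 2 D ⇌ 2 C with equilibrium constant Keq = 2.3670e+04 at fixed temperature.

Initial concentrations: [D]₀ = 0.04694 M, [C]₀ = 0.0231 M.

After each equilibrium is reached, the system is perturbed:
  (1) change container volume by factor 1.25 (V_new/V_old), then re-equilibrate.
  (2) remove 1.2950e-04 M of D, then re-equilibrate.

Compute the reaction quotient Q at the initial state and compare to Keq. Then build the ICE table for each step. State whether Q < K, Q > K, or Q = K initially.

Q₀ = 0.2422 vs Keq = 2.3670e+04 ⇒ Q<K, forward
Step 1:
                  D         C
  init      0.04694    0.0231
  Δ        -0.04649   0.04649
  eq      4.5231e-04   0.06959
  solve Keq expr → x = 0.02324; check Q = 2.3670e+04
Then change container volume by factor 1.25 (V_new/V_old).
Step 2:
                  D         C
  init    3.6185e-04   0.05567
  Δ               0         0
  eq      3.6185e-04   0.05567
  solve Keq expr → x = 0; check Q = 2.3670e+04
Then remove 1.2950e-04 M of D.
Step 3:
                  D         C
  init    2.3235e-04   0.05567
  Δ       1.2866e-04 -1.2866e-04
  eq      3.6101e-04   0.05554
  solve Keq expr → x = -6.4332e-05; check Q = 2.3670e+04

Q₀ = 0.2422; Q < K (proceeds forward)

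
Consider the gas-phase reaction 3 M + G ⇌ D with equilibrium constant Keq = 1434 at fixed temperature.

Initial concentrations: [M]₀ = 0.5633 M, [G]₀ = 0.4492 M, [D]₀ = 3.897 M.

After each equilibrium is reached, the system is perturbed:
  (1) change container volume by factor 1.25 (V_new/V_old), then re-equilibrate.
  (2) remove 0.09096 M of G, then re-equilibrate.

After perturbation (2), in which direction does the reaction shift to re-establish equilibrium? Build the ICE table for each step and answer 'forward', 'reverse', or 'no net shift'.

Direction: reverse

Q₀ = 48.54 vs Keq = 1434 ⇒ Q<K, forward
Step 1:
                  M         G         D
  Initial    0.5633    0.4492     3.897
  Change    -0.3592   -0.1197    0.1197
  Equil      0.2041    0.3295     4.017
  solve Keq expr → x = 0.1197; check Q = 1434
Then change container volume by factor 1.25 (V_new/V_old).
Step 2:
                  M         G         D
  Initial    0.1633    0.2636     3.213
  Change    0.03744   0.01248  -0.01248
  Equil      0.2007    0.2761     3.201
  solve Keq expr → x = -0.01248; check Q = 1434
Then remove 0.09096 M of G.
Step 3:
                  M         G         D
  Initial    0.2007    0.1851     3.201
  Change    0.02506  0.008354 -0.008354
  Equil      0.2258    0.1934     3.193
  solve Keq expr → x = -0.008354; check Q = 1434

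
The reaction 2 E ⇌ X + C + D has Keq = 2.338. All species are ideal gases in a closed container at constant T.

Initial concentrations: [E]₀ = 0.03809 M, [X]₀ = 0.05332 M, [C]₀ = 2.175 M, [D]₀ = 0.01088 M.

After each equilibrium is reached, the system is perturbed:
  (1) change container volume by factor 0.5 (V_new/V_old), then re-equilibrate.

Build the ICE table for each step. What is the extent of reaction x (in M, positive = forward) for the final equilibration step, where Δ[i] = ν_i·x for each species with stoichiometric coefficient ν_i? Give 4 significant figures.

x = -0.006429 M

Q₀ = 0.8697 vs Keq = 2.338 ⇒ Q<K, forward
Step 1:
                    E           X           C           D
  I           0.03809     0.05332       2.175     0.01088
  C         -0.009187    0.004593    0.004593    0.004593
  E            0.0289     0.05791        2.18     0.01547
  solve Keq expr → x = 0.004593; check Q = 2.338
Then change container volume by factor 0.5 (V_new/V_old).
Step 2:
                    E           X           C           D
  I           0.05781      0.1158       4.359     0.03095
  C           0.01286   -0.006429   -0.006429   -0.006429
  E           0.07066      0.1094       4.353     0.02452
  solve Keq expr → x = -0.006429; check Q = 2.338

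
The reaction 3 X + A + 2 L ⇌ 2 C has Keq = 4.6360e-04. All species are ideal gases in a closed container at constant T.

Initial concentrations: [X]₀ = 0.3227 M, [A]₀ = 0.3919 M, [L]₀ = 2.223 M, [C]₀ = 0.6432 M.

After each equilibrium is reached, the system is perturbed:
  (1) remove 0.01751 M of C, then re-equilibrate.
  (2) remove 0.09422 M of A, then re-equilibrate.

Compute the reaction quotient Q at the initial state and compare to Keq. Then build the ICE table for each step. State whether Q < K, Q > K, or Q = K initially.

Q₀ = 6.357 vs Keq = 4.6360e-04 ⇒ Q>K, reverse
Step 1:
                   X          A          L          C
  I           0.3227     0.3919      2.223     0.6432
  C           0.8678     0.2893     0.5785    -0.5785
  E             1.19     0.6812      2.802    0.06467
  solve Keq expr → x = -0.2893; check Q = 4.6360e-04
Then remove 0.01751 M of C.
Step 2:
                   X          A          L          C
  I             1.19     0.6812      2.802    0.04716
  C          -0.0225  -0.007502     -0.015      0.015
  E            1.168     0.6737      2.787    0.06216
  solve Keq expr → x = 0.007502; check Q = 4.6360e-04
Then remove 0.09422 M of A.
Step 3:
                   X          A          L          C
  I            1.168     0.5794      2.787    0.06216
  C         0.005847   0.001949   0.003898  -0.003898
  E            1.174     0.5814       2.79    0.05826
  solve Keq expr → x = -0.001949; check Q = 4.6360e-04

Q₀ = 6.357; Q > K (proceeds reverse)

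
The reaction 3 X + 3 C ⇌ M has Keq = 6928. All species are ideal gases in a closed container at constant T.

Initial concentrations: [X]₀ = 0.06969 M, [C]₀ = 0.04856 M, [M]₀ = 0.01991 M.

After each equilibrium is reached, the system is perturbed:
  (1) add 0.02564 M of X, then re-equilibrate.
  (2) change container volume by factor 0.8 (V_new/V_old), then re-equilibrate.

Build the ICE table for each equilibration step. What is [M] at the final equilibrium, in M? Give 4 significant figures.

[M]_eq = 0.01551 M

Q₀ = 5.1372e+05 vs Keq = 6928 ⇒ Q>K, reverse
Step 1:
                    X           C           M
  I           0.06969     0.04856     0.01991
  C           0.04031     0.04031    -0.01344
  E              0.11     0.08887    0.006473
  solve Keq expr → x = -0.01344; check Q = 6928
Then add 0.02564 M of X.
Step 2:
                    X           C           M
  I            0.1356     0.08887    0.006473
  C         -0.006141   -0.006141    0.002047
  E            0.1295     0.08273     0.00852
  solve Keq expr → x = 0.002047; check Q = 6928
Then change container volume by factor 0.8 (V_new/V_old).
Step 3:
                    X           C           M
  I            0.1619      0.1034     0.01065
  C          -0.01459    -0.01459    0.004863
  E            0.1473     0.08882     0.01551
  solve Keq expr → x = 0.004863; check Q = 6928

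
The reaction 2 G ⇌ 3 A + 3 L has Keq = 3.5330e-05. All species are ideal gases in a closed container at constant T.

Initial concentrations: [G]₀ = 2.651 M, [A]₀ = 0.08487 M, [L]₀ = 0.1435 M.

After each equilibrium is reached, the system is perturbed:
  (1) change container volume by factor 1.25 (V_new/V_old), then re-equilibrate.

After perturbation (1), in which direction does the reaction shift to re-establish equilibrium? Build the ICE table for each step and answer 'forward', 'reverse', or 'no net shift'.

Q₀ = 2.5704e-07 vs Keq = 3.5330e-05 ⇒ Q<K, forward
Step 1:
                  G         A         L
  I           2.651   0.08487    0.1435
  C        -0.09025    0.1354    0.1354
  E           2.561    0.2202    0.2789
  solve Keq expr → x = 0.04512; check Q = 3.5330e-05
Then change container volume by factor 1.25 (V_new/V_old).
Step 2:
                  G         A         L
  I           2.049    0.1762    0.2231
  C        -0.02056   0.03084   0.03084
  E           2.028     0.207    0.2539
  solve Keq expr → x = 0.01028; check Q = 3.5330e-05

Direction: forward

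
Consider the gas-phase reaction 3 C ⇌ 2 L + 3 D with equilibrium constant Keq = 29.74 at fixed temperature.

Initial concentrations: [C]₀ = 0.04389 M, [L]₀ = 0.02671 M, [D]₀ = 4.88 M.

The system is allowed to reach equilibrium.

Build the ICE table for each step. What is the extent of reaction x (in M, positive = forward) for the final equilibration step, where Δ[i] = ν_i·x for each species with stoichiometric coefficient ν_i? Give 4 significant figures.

Q₀ = 980.6 vs Keq = 29.74 ⇒ Q>K, reverse
Step 1:
                    C           L           D
  I           0.04389     0.02671        4.88
  C           0.02595     -0.0173    -0.02595
  E           0.06984    0.009411       4.854
  solve Keq expr → x = -0.008649; check Q = 29.74

x = -0.008649 M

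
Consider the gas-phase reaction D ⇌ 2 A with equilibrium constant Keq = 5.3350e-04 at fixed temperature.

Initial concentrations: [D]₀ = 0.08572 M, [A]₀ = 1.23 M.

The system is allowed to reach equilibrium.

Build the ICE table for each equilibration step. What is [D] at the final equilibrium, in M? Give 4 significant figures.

Q₀ = 17.65 vs Keq = 5.3350e-04 ⇒ Q>K, reverse
Step 1:
                    D           A
  init        0.08572        1.23
  Δ            0.6054      -1.211
  eq           0.6911      0.0192
  solve Keq expr → x = -0.6054; check Q = 5.3350e-04

[D]_eq = 0.6911 M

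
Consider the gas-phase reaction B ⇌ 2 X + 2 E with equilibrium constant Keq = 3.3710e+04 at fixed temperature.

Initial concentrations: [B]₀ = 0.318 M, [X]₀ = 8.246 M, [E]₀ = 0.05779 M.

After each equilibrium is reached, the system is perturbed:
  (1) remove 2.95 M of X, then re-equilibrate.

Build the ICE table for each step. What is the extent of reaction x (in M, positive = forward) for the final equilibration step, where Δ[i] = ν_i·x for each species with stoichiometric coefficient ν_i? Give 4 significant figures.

x = 6.1781e-04 M

Q₀ = 0.7141 vs Keq = 3.3710e+04 ⇒ Q<K, forward
Step 1:
                  B         X         E
  I           0.318     8.246   0.05779
  C         -0.3169    0.6338    0.6338
  E        0.001119      8.88    0.6916
  solve Keq expr → x = 0.3169; check Q = 3.3710e+04
Then remove 2.95 M of X.
Step 2:
                  B         X         E
  I        0.001119      5.93    0.6916
  C       -6.1781e-04  0.001236  0.001236
  E       5.0084e-04     5.931    0.6928
  solve Keq expr → x = 6.1781e-04; check Q = 3.3710e+04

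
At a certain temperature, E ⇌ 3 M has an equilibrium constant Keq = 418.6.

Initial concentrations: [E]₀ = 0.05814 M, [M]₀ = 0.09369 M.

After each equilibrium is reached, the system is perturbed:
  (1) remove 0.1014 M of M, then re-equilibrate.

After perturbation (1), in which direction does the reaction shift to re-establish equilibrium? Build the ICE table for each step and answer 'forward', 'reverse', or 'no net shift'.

Q₀ = 0.01415 vs Keq = 418.6 ⇒ Q<K, forward
Step 1:
                   E          M
  I          0.05814    0.09369
  C         -0.05809     0.1743
  E       4.5969e-05      0.268
  solve Keq expr → x = 0.05809; check Q = 418.6
Then remove 0.1014 M of M.
Step 2:
                   E          M
  I       4.5969e-05     0.1666
  C       -3.4908e-05 1.0472e-04
  E       1.1062e-05     0.1667
  solve Keq expr → x = 3.4908e-05; check Q = 418.6

Direction: forward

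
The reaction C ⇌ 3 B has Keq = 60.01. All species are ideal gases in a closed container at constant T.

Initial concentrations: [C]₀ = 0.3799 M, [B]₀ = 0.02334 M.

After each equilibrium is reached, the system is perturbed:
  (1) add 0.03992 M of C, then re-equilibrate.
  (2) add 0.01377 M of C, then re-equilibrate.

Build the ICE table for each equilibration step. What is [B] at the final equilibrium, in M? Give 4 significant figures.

[B]_eq = 1.231 M

Q₀ = 3.3468e-05 vs Keq = 60.01 ⇒ Q<K, forward
Step 1:
                   C          B
  init        0.3799    0.02334
  Δ          -0.3579      1.074
  eq           0.022      1.097
  solve Keq expr → x = 0.3579; check Q = 60.01
Then add 0.03992 M of C.
Step 2:
                   C          B
  init       0.06192      1.097
  Δ         -0.03334        0.1
  eq         0.02858      1.197
  solve Keq expr → x = 0.03334; check Q = 60.01
Then add 0.01377 M of C.
Step 3:
                   C          B
  init       0.04235      1.197
  Δ         -0.01128    0.03383
  eq         0.03108      1.231
  solve Keq expr → x = 0.01128; check Q = 60.01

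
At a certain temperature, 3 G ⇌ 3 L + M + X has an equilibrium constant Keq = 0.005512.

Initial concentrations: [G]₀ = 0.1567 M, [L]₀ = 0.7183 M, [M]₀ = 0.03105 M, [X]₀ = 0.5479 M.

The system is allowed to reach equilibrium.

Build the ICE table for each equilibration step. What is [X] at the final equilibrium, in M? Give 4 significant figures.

[X]_eq = 0.5175 M

Q₀ = 1.639 vs Keq = 0.005512 ⇒ Q>K, reverse
Step 1:
                  G         L         M         X
  init       0.1567    0.7183   0.03105    0.5479
  Δ         0.09118  -0.09118  -0.03039  -0.03039
  eq         0.2479    0.6271 6.5772e-04    0.5175
  solve Keq expr → x = -0.03039; check Q = 0.005512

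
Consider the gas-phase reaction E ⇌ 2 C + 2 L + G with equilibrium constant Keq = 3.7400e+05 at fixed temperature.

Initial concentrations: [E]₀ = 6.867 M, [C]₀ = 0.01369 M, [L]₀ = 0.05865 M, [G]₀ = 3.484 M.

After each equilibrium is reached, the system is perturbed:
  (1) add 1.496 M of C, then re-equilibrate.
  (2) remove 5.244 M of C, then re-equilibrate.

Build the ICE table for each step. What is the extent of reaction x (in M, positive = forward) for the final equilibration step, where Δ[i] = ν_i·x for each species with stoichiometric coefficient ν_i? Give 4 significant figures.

Q₀ = 3.2708e-07 vs Keq = 3.7400e+05 ⇒ Q<K, forward
Step 1:
                    E           C           L           G
  init          6.867     0.01369     0.05865       3.484
  Δ            -6.232       12.46       12.46       6.232
  eq           0.6345       12.48       12.52       9.716
  solve Keq expr → x = 6.232; check Q = 3.7400e+05
Then add 1.496 M of C.
Step 2:
                    E           C           L           G
  init         0.6345       13.97       12.52       9.716
  Δ            0.1042     -0.2084     -0.2084     -0.1042
  eq           0.7387       13.77       12.32       9.612
  solve Keq expr → x = -0.1042; check Q = 3.7400e+05
Then remove 5.244 M of C.
Step 3:
                    E           C           L           G
  init         0.7387       8.522       12.32       9.612
  Δ           -0.3537      0.7075      0.7075      0.3537
  eq            0.385        9.23       13.02       9.966
  solve Keq expr → x = 0.3537; check Q = 3.7400e+05

x = 0.3537 M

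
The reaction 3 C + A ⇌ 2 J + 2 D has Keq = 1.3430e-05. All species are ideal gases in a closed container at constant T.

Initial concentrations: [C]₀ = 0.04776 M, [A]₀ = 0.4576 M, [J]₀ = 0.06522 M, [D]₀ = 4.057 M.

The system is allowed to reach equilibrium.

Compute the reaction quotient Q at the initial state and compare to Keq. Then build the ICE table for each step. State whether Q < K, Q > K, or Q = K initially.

Q₀ = 1404 vs Keq = 1.3430e-05 ⇒ Q>K, reverse
Step 1:
                    C           A           J           D
  init        0.04776      0.4576     0.06522       4.057
  Δ           0.09778     0.03259    -0.06518    -0.06518
  eq           0.1455      0.4902  3.5687e-05       3.992
  solve Keq expr → x = -0.03259; check Q = 1.3430e-05

Q₀ = 1404; Q > K (proceeds reverse)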